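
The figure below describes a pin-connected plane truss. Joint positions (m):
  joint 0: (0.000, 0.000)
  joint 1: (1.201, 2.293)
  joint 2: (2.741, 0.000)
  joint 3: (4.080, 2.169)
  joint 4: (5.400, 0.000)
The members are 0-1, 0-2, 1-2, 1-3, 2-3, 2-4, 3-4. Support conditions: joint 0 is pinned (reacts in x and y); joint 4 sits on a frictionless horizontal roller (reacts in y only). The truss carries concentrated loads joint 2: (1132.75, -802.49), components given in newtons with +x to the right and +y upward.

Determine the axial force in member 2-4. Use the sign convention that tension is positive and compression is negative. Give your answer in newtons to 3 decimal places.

N=5 nodes, M=7 members, R=3 reactions → 2N=10, M+R=10
member 0 (0-1): L=2.5885, (cx,cy)=(0.4640,0.8858)
member 1 (0-2): L=2.7410, (cx,cy)=(1.0000,0.0000)
member 2 (1-2): L=2.7621, (cx,cy)=(0.5575,-0.8302)
member 3 (1-3): L=2.8817, (cx,cy)=(0.9991,-0.0430)
member 4 (2-3): L=2.5490, (cx,cy)=(0.5253,0.8509)
member 5 (2-4): L=2.6590, (cx,cy)=(1.0000,0.0000)
member 6 (3-4): L=2.5391, (cx,cy)=(0.5199,-0.8542)
solve A·x = −loads:
  F[0-1] = -446.0727 N (compression)
  F[0-2] = +1339.7180 N (tension)
  F[1-2] = +501.2369 N (tension)
  F[1-3] = -486.8773 N (compression)
  F[2-3] = +454.0837 N (tension)
  F[2-4] = +247.8959 N (tension)
  F[3-4] = -476.8402 N (compression)
  Rx@0 = -1132.7500 N
  Ry@0 = +395.1520 N
  Ry@4 = +407.3380 N

247.896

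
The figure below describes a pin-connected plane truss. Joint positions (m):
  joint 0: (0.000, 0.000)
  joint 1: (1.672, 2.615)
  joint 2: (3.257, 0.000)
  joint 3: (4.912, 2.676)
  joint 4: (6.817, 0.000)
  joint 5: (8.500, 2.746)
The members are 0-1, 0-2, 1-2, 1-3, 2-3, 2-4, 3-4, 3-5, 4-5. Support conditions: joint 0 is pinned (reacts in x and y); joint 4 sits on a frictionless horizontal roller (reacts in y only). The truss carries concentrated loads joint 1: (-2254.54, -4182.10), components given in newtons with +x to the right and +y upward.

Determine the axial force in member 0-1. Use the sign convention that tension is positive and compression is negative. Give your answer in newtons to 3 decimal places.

-4772.908

N=6 nodes, M=9 members, R=3 reactions → 2N=12, M+R=12
member 0 (0-1): L=3.1038, (cx,cy)=(0.5387,0.8425)
member 1 (0-2): L=3.2570, (cx,cy)=(1.0000,0.0000)
member 2 (1-2): L=3.0579, (cx,cy)=(0.5183,-0.8552)
member 3 (1-3): L=3.2406, (cx,cy)=(0.9998,0.0188)
member 4 (2-3): L=3.1464, (cx,cy)=(0.5260,0.8505)
member 5 (2-4): L=3.5600, (cx,cy)=(1.0000,0.0000)
member 6 (3-4): L=3.2848, (cx,cy)=(0.5799,-0.8147)
member 7 (3-5): L=3.5887, (cx,cy)=(0.9998,0.0195)
member 8 (4-5): L=3.2207, (cx,cy)=(0.5226,0.8526)
solve A·x = −loads:
  F[0-1] = -4772.9083 N (compression)
  F[0-2] = +316.5682 N (tension)
  F[1-2] = -192.9153 N (compression)
  F[1-3] = -216.6112 N (compression)
  F[2-3] = +193.9785 N (tension)
  F[2-4] = +114.5414 N (tension)
  F[3-4] = -197.5051 N (compression)
  F[3-5] = -0.0000 N (compression)
  F[4-5] = +0.0000 N (tension)
  Rx@0 = +2254.5400 N
  Ry@0 = +4021.2009 N
  Ry@4 = +160.8991 N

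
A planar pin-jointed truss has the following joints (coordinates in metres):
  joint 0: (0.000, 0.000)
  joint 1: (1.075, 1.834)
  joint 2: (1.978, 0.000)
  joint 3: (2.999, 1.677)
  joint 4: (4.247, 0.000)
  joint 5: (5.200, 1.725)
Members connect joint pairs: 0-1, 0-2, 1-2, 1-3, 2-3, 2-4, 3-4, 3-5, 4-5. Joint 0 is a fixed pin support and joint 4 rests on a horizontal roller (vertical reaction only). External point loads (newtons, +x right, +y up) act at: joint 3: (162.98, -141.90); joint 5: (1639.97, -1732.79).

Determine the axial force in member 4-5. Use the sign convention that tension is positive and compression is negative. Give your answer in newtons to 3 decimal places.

-2045.145

N=6 nodes, M=9 members, R=3 reactions → 2N=12, M+R=12
member 0 (0-1): L=2.1258, (cx,cy)=(0.5057,0.8627)
member 1 (0-2): L=1.9780, (cx,cy)=(1.0000,0.0000)
member 2 (1-2): L=2.0443, (cx,cy)=(0.4417,-0.8971)
member 3 (1-3): L=1.9304, (cx,cy)=(0.9967,-0.0813)
member 4 (2-3): L=1.9634, (cx,cy)=(0.5200,0.8541)
member 5 (2-4): L=2.2690, (cx,cy)=(1.0000,0.0000)
member 6 (3-4): L=2.0904, (cx,cy)=(0.5970,-0.8022)
member 7 (3-5): L=2.2015, (cx,cy)=(0.9998,0.0218)
member 8 (4-5): L=1.9707, (cx,cy)=(0.4836,0.8753)
solve A·x = −loads:
  F[0-1] = +1249.0619 N (tension)
  F[0-2] = +1171.3203 N (tension)
  F[1-2] = -1311.2591 N (compression)
  F[1-3] = +1214.8722 N (tension)
  F[2-3] = +1377.2718 N (tension)
  F[2-4] = -124.1171 N (compression)
  F[3-4] = -1448.6521 N (compression)
  F[3-5] = +2629.5731 N (tension)
  F[4-5] = -2045.1448 N (compression)
  Rx@0 = -1802.9500 N
  Ry@0 = -1077.5897 N
  Ry@4 = +2952.2797 N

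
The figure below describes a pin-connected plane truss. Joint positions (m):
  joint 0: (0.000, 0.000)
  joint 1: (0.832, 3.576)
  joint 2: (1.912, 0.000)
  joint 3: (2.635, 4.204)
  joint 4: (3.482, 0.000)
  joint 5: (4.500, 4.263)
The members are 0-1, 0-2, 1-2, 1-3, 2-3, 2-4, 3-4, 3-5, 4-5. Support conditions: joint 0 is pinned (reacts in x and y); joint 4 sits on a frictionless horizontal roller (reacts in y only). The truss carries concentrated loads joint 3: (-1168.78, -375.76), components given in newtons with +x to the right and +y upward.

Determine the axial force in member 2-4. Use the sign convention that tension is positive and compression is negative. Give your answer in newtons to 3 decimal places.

N=6 nodes, M=9 members, R=3 reactions → 2N=12, M+R=12
member 0 (0-1): L=3.6715, (cx,cy)=(0.2266,0.9740)
member 1 (0-2): L=1.9120, (cx,cy)=(1.0000,0.0000)
member 2 (1-2): L=3.7355, (cx,cy)=(0.2891,-0.9573)
member 3 (1-3): L=1.9092, (cx,cy)=(0.9444,0.3289)
member 4 (2-3): L=4.2657, (cx,cy)=(0.1695,0.9855)
member 5 (2-4): L=1.5700, (cx,cy)=(1.0000,0.0000)
member 6 (3-4): L=4.2885, (cx,cy)=(0.1975,-0.9803)
member 7 (3-5): L=1.8659, (cx,cy)=(0.9995,0.0316)
member 8 (4-5): L=4.3829, (cx,cy)=(0.2323,0.9727)
solve A·x = −loads:
  F[0-1] = -1542.6644 N (compression)
  F[0-2] = -819.1974 N (compression)
  F[1-2] = +1305.0815 N (tension)
  F[1-3] = -769.7337 N (compression)
  F[2-3] = -1267.6881 N (compression)
  F[2-4] = -227.0163 N (compression)
  F[3-4] = +1149.4145 N (tension)
  F[3-5] = -0.0000 N (compression)
  F[4-5] = +0.0000 N (tension)
  Rx@0 = +1168.7800 N
  Ry@0 = +1502.5330 N
  Ry@4 = -1126.7730 N

-227.016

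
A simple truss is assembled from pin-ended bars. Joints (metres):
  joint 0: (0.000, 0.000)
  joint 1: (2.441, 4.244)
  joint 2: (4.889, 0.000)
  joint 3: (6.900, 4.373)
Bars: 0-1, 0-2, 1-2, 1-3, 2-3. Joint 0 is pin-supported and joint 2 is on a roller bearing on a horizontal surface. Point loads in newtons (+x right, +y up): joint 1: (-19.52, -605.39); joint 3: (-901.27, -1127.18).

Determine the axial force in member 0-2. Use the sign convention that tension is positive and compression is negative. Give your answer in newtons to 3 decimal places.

N=4 nodes, M=5 members, R=3 reactions → 2N=8, M+R=8
member 0 (0-1): L=4.8959, (cx,cy)=(0.4986,0.8668)
member 1 (0-2): L=4.8890, (cx,cy)=(1.0000,0.0000)
member 2 (1-2): L=4.8994, (cx,cy)=(0.4997,-0.8662)
member 3 (1-3): L=4.4609, (cx,cy)=(0.9996,0.0289)
member 4 (2-3): L=4.8132, (cx,cy)=(0.4178,0.9085)
solve A·x = −loads:
  F[0-1] = -764.3535 N (compression)
  F[0-2] = -539.6997 N (compression)
  F[1-2] = +53.0559 N (tension)
  F[1-3] = -388.2421 N (compression)
  F[2-3] = -1228.2975 N (compression)
  Rx@0 = +920.7900 N
  Ry@0 = +662.5756 N
  Ry@2 = +1069.9944 N

-539.700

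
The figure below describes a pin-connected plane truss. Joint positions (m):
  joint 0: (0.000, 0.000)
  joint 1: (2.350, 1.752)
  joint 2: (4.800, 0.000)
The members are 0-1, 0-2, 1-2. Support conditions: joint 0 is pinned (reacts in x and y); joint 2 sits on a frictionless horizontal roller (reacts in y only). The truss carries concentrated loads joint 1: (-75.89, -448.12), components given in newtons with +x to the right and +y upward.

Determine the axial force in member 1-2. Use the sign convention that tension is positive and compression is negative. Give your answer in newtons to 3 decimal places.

-329.551

N=3 nodes, M=3 members, R=3 reactions → 2N=6, M+R=6
member 0 (0-1): L=2.9312, (cx,cy)=(0.8017,0.5977)
member 1 (0-2): L=4.8000, (cx,cy)=(1.0000,0.0000)
member 2 (1-2): L=3.0120, (cx,cy)=(0.8134,-0.5817)
solve A·x = −loads:
  F[0-1] = -429.0206 N (compression)
  F[0-2] = +268.0628 N (tension)
  F[1-2] = -329.5505 N (compression)
  Rx@0 = +75.8900 N
  Ry@0 = +256.4278 N
  Ry@2 = +191.6922 N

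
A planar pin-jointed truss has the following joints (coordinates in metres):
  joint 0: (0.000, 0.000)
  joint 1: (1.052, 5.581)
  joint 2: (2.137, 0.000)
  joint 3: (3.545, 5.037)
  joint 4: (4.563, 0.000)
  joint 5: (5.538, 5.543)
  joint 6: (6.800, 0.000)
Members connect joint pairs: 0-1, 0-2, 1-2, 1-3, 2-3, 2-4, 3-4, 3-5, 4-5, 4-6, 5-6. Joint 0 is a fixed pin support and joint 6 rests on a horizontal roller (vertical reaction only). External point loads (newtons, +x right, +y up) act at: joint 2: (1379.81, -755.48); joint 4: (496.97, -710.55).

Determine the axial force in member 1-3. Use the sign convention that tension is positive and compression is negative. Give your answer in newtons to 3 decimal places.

N=7 nodes, M=11 members, R=3 reactions → 2N=14, M+R=14
member 0 (0-1): L=5.6793, (cx,cy)=(0.1852,0.9827)
member 1 (0-2): L=2.1370, (cx,cy)=(1.0000,0.0000)
member 2 (1-2): L=5.6855, (cx,cy)=(0.1908,-0.9816)
member 3 (1-3): L=2.5517, (cx,cy)=(0.9770,-0.2132)
member 4 (2-3): L=5.2301, (cx,cy)=(0.2692,0.9631)
member 5 (2-4): L=2.4260, (cx,cy)=(1.0000,0.0000)
member 6 (3-4): L=5.1388, (cx,cy)=(0.1981,-0.9802)
member 7 (3-5): L=2.0562, (cx,cy)=(0.9692,0.2461)
member 8 (4-5): L=5.6281, (cx,cy)=(0.1732,0.9849)
member 9 (4-6): L=2.2370, (cx,cy)=(1.0000,0.0000)
member 10 (5-6): L=5.6848, (cx,cy)=(0.2220,-0.9750)
solve A·x = −loads:
  F[0-1] = -765.0490 N (compression)
  F[0-2] = +2018.4936 N (tension)
  F[1-2] = +832.7130 N (tension)
  F[1-3] = -307.6998 N (compression)
  F[2-3] = -64.3032 N (compression)
  F[2-4] = +814.9069 N (tension)
  F[3-4] = -81.8953 N (compression)
  F[3-5] = -311.2858 N (compression)
  F[4-5] = +802.9631 N (tension)
  F[4-6] = +162.6099 N (tension)
  F[5-6] = -732.4979 N (compression)
  Rx@0 = -1876.7800 N
  Ry@0 = +751.8094 N
  Ry@6 = +714.2206 N

-307.700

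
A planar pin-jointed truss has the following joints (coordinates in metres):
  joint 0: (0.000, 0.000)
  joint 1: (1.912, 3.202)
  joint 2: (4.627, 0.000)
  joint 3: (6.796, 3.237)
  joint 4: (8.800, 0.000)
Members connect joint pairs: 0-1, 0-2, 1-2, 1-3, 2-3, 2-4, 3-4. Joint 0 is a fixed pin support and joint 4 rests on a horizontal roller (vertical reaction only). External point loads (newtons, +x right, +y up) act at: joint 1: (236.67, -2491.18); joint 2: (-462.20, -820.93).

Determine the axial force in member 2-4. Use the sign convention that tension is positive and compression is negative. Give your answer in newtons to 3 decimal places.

655.632

N=5 nodes, M=7 members, R=3 reactions → 2N=10, M+R=10
member 0 (0-1): L=3.7294, (cx,cy)=(0.5127,0.8586)
member 1 (0-2): L=4.6270, (cx,cy)=(1.0000,0.0000)
member 2 (1-2): L=4.1981, (cx,cy)=(0.6467,-0.7627)
member 3 (1-3): L=4.8841, (cx,cy)=(1.0000,0.0072)
member 4 (2-3): L=3.8965, (cx,cy)=(0.5567,0.8307)
member 5 (2-4): L=4.1730, (cx,cy)=(1.0000,0.0000)
member 6 (3-4): L=3.8071, (cx,cy)=(0.5264,-0.8502)
solve A·x = −loads:
  F[0-1] = -2624.2044 N (compression)
  F[0-2] = +1119.8490 N (tension)
  F[1-2] = -325.0488 N (compression)
  F[1-3] = -1371.8682 N (compression)
  F[2-3] = +1286.6201 N (tension)
  F[2-4] = +655.6320 N (tension)
  F[3-4] = -1245.5447 N (compression)
  Rx@0 = +225.5300 N
  Ry@0 = +2253.0877 N
  Ry@4 = +1059.0223 N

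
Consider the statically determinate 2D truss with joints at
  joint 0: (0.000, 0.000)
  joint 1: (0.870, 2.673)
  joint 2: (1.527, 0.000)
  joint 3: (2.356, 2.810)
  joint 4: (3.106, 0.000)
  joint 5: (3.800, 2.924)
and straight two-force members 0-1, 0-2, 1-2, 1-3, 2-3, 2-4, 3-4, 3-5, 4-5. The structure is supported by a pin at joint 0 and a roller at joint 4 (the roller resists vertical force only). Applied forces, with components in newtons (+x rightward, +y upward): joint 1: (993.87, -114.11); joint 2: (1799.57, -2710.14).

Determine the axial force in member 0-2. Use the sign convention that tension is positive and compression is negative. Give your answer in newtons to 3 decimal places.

N=6 nodes, M=9 members, R=3 reactions → 2N=12, M+R=12
member 0 (0-1): L=2.8110, (cx,cy)=(0.3095,0.9509)
member 1 (0-2): L=1.5270, (cx,cy)=(1.0000,0.0000)
member 2 (1-2): L=2.7526, (cx,cy)=(0.2387,-0.9711)
member 3 (1-3): L=1.4923, (cx,cy)=(0.9958,0.0918)
member 4 (2-3): L=2.9297, (cx,cy)=(0.2830,0.9591)
member 5 (2-4): L=1.5790, (cx,cy)=(1.0000,0.0000)
member 6 (3-4): L=2.9084, (cx,cy)=(0.2579,-0.9662)
member 7 (3-5): L=1.4485, (cx,cy)=(0.9969,0.0787)
member 8 (4-5): L=3.0052, (cx,cy)=(0.2309,0.9730)
solve A·x = −loads:
  F[0-1] = -635.8043 N (compression)
  F[0-2] = +2990.2191 N (tension)
  F[1-2] = +383.3506 N (tension)
  F[1-3] = -1287.5873 N (compression)
  F[2-3] = +2437.4860 N (tension)
  F[2-4] = +592.4368 N (tension)
  F[3-4] = -2297.3651 N (compression)
  F[3-5] = +0.0000 N (tension)
  F[4-5] = -0.0000 N (compression)
  Rx@0 = -2793.4400 N
  Ry@0 = +604.5868 N
  Ry@4 = +2219.6632 N

2990.219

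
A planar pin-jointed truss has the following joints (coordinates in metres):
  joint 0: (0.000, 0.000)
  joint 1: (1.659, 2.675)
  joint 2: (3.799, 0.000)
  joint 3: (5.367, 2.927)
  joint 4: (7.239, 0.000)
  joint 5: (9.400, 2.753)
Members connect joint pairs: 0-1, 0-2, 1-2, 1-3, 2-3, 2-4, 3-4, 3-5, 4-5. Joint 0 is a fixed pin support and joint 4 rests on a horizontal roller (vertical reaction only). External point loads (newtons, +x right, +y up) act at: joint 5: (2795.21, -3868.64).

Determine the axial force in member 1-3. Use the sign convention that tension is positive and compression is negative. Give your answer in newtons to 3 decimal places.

N=6 nodes, M=9 members, R=3 reactions → 2N=12, M+R=12
member 0 (0-1): L=3.1477, (cx,cy)=(0.5271,0.8498)
member 1 (0-2): L=3.7990, (cx,cy)=(1.0000,0.0000)
member 2 (1-2): L=3.4257, (cx,cy)=(0.6247,-0.7809)
member 3 (1-3): L=3.7166, (cx,cy)=(0.9977,0.0678)
member 4 (2-3): L=3.3205, (cx,cy)=(0.4722,0.8815)
member 5 (2-4): L=3.4400, (cx,cy)=(1.0000,0.0000)
member 6 (3-4): L=3.4744, (cx,cy)=(0.5388,-0.8424)
member 7 (3-5): L=4.0368, (cx,cy)=(0.9991,-0.0431)
member 8 (4-5): L=3.4998, (cx,cy)=(0.6175,0.7866)
solve A·x = −loads:
  F[0-1] = +2609.8058 N (tension)
  F[0-2] = +1419.7003 N (tension)
  F[1-2] = -2580.2898 N (compression)
  F[1-3] = +2994.2950 N (tension)
  F[2-3] = +2285.7668 N (tension)
  F[2-4] = -1271.5629 N (compression)
  F[3-4] = -2921.5980 N (compression)
  F[3-5] = +5646.1550 N (tension)
  F[4-5] = -4608.7487 N (compression)
  Rx@0 = -2795.2100 N
  Ry@0 = -2217.8953 N
  Ry@4 = +6086.5353 N

2994.295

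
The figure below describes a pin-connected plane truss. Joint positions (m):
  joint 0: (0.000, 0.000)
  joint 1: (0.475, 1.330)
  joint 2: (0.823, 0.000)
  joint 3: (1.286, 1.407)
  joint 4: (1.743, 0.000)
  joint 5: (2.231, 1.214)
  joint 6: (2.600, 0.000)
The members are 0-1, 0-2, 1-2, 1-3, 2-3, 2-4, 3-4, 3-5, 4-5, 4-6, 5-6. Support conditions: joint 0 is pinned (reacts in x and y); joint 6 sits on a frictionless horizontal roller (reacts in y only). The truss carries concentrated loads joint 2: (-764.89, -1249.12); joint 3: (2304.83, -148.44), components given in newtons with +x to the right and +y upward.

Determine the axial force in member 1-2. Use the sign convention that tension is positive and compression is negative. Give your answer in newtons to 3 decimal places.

-310.371

N=7 nodes, M=11 members, R=3 reactions → 2N=14, M+R=14
member 0 (0-1): L=1.4123, (cx,cy)=(0.3363,0.9417)
member 1 (0-2): L=0.8230, (cx,cy)=(1.0000,0.0000)
member 2 (1-2): L=1.3748, (cx,cy)=(0.2531,-0.9674)
member 3 (1-3): L=0.8146, (cx,cy)=(0.9955,0.0945)
member 4 (2-3): L=1.4812, (cx,cy)=(0.3126,0.9499)
member 5 (2-4): L=0.9200, (cx,cy)=(1.0000,0.0000)
member 6 (3-4): L=1.4794, (cx,cy)=(0.3089,-0.9511)
member 7 (3-5): L=0.9645, (cx,cy)=(0.9798,-0.2001)
member 8 (4-5): L=1.3084, (cx,cy)=(0.3730,0.9278)
member 9 (4-6): L=0.8570, (cx,cy)=(1.0000,0.0000)
member 10 (5-6): L=1.2688, (cx,cy)=(0.2908,-0.9568)
solve A·x = −loads:
  F[0-1] = +338.2273 N (tension)
  F[0-2] = +1426.1818 N (tension)
  F[1-2] = -310.3711 N (compression)
  F[1-3] = +193.1881 N (tension)
  F[2-3] = +1631.1156 N (tension)
  F[2-4] = +1602.6531 N (tension)
  F[3-4] = -1563.9329 N (compression)
  F[3-5] = -1142.6359 N (compression)
  F[4-5] = +1603.1151 N (tension)
  F[4-6] = +521.6100 N (tension)
  F[5-6] = -1793.6046 N (compression)
  Rx@0 = -1539.9400 N
  Ry@0 = -318.5228 N
  Ry@6 = +1716.0829 N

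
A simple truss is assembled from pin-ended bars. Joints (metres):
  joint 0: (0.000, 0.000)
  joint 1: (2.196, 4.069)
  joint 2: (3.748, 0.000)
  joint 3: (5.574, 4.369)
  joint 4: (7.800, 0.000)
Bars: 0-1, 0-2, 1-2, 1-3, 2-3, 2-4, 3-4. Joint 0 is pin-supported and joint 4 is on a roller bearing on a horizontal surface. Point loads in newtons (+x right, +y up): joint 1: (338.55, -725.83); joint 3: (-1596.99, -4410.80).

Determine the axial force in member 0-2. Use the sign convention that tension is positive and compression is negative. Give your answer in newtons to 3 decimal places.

89.795

N=5 nodes, M=7 members, R=3 reactions → 2N=10, M+R=10
member 0 (0-1): L=4.6238, (cx,cy)=(0.4749,0.8800)
member 1 (0-2): L=3.7480, (cx,cy)=(1.0000,0.0000)
member 2 (1-2): L=4.3549, (cx,cy)=(0.3564,-0.9343)
member 3 (1-3): L=3.3913, (cx,cy)=(0.9961,0.0885)
member 4 (2-3): L=4.7352, (cx,cy)=(0.3856,0.9227)
member 5 (2-4): L=4.0520, (cx,cy)=(1.0000,0.0000)
member 6 (3-4): L=4.9034, (cx,cy)=(0.4540,-0.8910)
solve A·x = −loads:
  F[0-1] = -2838.7608 N (compression)
  F[0-2] = +89.7951 N (tension)
  F[1-2] = +1679.6526 N (tension)
  F[1-3] = -2294.3700 N (compression)
  F[2-3] = -1700.9235 N (compression)
  F[2-4] = +1344.2950 N (tension)
  F[3-4] = -2961.1873 N (compression)
  Rx@0 = +1258.4400 N
  Ry@0 = +2498.1643 N
  Ry@4 = +2638.4657 N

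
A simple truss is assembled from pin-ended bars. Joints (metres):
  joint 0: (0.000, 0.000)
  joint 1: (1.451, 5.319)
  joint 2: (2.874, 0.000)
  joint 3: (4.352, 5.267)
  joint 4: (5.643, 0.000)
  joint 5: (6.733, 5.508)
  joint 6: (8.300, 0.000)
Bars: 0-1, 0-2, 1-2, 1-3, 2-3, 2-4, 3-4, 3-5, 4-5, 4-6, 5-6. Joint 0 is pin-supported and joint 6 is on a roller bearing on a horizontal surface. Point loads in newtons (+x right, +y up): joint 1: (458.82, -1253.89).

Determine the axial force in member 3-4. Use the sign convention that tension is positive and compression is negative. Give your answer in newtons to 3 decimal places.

-554.757

N=7 nodes, M=11 members, R=3 reactions → 2N=14, M+R=14
member 0 (0-1): L=5.5134, (cx,cy)=(0.2632,0.9647)
member 1 (0-2): L=2.8740, (cx,cy)=(1.0000,0.0000)
member 2 (1-2): L=5.5061, (cx,cy)=(0.2584,-0.9660)
member 3 (1-3): L=2.9015, (cx,cy)=(0.9998,-0.0179)
member 4 (2-3): L=5.4704, (cx,cy)=(0.2702,0.9628)
member 5 (2-4): L=2.7690, (cx,cy)=(1.0000,0.0000)
member 6 (3-4): L=5.4229, (cx,cy)=(0.2381,-0.9712)
member 7 (3-5): L=2.3932, (cx,cy)=(0.9949,0.1007)
member 8 (4-5): L=5.6148, (cx,cy)=(0.1941,0.9810)
member 9 (4-6): L=2.6570, (cx,cy)=(1.0000,0.0000)
member 10 (5-6): L=5.7266, (cx,cy)=(0.2736,-0.9618)
solve A·x = −loads:
  F[0-1] = -767.7184 N (compression)
  F[0-2] = +660.8672 N (tension)
  F[1-2] = -521.5239 N (compression)
  F[1-3] = -526.1678 N (compression)
  F[2-3] = +523.2662 N (tension)
  F[2-4] = +384.7077 N (tension)
  F[3-4] = -554.7572 N (compression)
  F[3-5] = -253.9308 N (compression)
  F[4-5] = +549.2567 N (tension)
  F[4-6] = +146.0132 N (tension)
  F[5-6] = -533.6019 N (compression)
  Rx@0 = -458.8200 N
  Ry@0 = +740.6541 N
  Ry@6 = +513.2359 N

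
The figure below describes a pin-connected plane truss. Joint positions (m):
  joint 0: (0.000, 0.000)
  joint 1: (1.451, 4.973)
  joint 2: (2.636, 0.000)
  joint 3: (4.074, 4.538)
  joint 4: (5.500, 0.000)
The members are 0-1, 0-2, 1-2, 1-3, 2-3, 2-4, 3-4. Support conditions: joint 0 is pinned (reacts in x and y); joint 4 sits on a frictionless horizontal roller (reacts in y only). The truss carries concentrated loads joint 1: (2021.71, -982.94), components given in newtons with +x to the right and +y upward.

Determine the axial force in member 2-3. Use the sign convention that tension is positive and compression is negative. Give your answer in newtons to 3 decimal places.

1971.869

N=5 nodes, M=7 members, R=3 reactions → 2N=10, M+R=10
member 0 (0-1): L=5.1804, (cx,cy)=(0.2801,0.9600)
member 1 (0-2): L=2.6360, (cx,cy)=(1.0000,0.0000)
member 2 (1-2): L=5.1122, (cx,cy)=(0.2318,-0.9728)
member 3 (1-3): L=2.6588, (cx,cy)=(0.9865,-0.1636)
member 4 (2-3): L=4.7604, (cx,cy)=(0.3021,0.9533)
member 5 (2-4): L=2.8640, (cx,cy)=(1.0000,0.0000)
member 6 (3-4): L=4.7568, (cx,cy)=(0.2998,-0.9540)
solve A·x = −loads:
  F[0-1] = +1150.4200 N (tension)
  F[0-2] = +1699.4815 N (tension)
  F[1-2] = -1932.3810 N (compression)
  F[1-3] = -1268.6560 N (compression)
  F[2-3] = +1971.8694 N (tension)
  F[2-4] = +655.9069 N (tension)
  F[3-4] = -2187.9398 N (compression)
  Rx@0 = -2021.7100 N
  Ry@0 = -1104.3709 N
  Ry@4 = +2087.3109 N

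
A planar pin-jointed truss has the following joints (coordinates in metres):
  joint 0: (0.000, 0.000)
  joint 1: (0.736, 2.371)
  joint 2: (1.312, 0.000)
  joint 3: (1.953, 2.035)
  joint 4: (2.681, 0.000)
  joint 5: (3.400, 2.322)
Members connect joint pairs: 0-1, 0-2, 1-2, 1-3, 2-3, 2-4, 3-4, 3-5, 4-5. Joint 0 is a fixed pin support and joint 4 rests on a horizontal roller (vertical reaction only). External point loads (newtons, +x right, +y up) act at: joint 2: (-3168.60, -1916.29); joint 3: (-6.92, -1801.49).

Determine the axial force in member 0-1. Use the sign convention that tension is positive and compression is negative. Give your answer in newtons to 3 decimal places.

-1542.280

N=6 nodes, M=9 members, R=3 reactions → 2N=12, M+R=12
member 0 (0-1): L=2.4826, (cx,cy)=(0.2965,0.9550)
member 1 (0-2): L=1.3120, (cx,cy)=(1.0000,0.0000)
member 2 (1-2): L=2.4400, (cx,cy)=(0.2361,-0.9717)
member 3 (1-3): L=1.2625, (cx,cy)=(0.9639,-0.2661)
member 4 (2-3): L=2.1336, (cx,cy)=(0.3004,0.9538)
member 5 (2-4): L=1.3690, (cx,cy)=(1.0000,0.0000)
member 6 (3-4): L=2.1613, (cx,cy)=(0.3368,-0.9416)
member 7 (3-5): L=1.4752, (cx,cy)=(0.9809,0.1946)
member 8 (4-5): L=2.4308, (cx,cy)=(0.2958,0.9553)
solve A·x = −loads:
  F[0-1] = -1542.2799 N (compression)
  F[0-2] = -2718.2918 N (compression)
  F[1-2] = +1764.0102 N (tension)
  F[1-3] = -906.3425 N (compression)
  F[2-3] = +211.9280 N (tension)
  F[2-4] = +803.0660 N (tension)
  F[3-4] = -2384.1550 N (compression)
  F[3-5] = +0.0000 N (tension)
  F[4-5] = -0.0000 N (compression)
  Rx@0 = +3175.5200 N
  Ry@0 = +1472.9459 N
  Ry@4 = +2244.8341 N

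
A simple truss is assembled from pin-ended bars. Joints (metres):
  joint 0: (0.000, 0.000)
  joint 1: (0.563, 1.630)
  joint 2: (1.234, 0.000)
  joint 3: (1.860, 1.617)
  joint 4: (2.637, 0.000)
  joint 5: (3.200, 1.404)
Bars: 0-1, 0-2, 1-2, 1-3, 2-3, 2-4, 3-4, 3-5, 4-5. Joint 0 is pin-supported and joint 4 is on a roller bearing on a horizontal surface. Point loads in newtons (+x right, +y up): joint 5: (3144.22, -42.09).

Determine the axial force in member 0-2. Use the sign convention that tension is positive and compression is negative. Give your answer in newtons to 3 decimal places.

N=6 nodes, M=9 members, R=3 reactions → 2N=12, M+R=12
member 0 (0-1): L=1.7245, (cx,cy)=(0.3265,0.9452)
member 1 (0-2): L=1.2340, (cx,cy)=(1.0000,0.0000)
member 2 (1-2): L=1.7627, (cx,cy)=(0.3807,-0.9247)
member 3 (1-3): L=1.2971, (cx,cy)=(0.9999,-0.0100)
member 4 (2-3): L=1.7339, (cx,cy)=(0.3610,0.9326)
member 5 (2-4): L=1.4030, (cx,cy)=(1.0000,0.0000)
member 6 (3-4): L=1.7940, (cx,cy)=(0.4331,-0.9013)
member 7 (3-5): L=1.3568, (cx,cy)=(0.9876,-0.1570)
member 8 (4-5): L=1.5127, (cx,cy)=(0.3722,0.9282)
solve A·x = −loads:
  F[0-1] = +1780.6077 N (tension)
  F[0-2] = +2562.8994 N (tension)
  F[1-2] = -1833.9368 N (compression)
  F[1-3] = +1279.4990 N (tension)
  F[2-3] = +1818.5145 N (tension)
  F[2-4] = +1208.2534 N (tension)
  F[3-4] = -2391.3345 N (compression)
  F[3-5] = +3008.9894 N (tension)
  F[4-5] = +463.5791 N (tension)
  Rx@0 = -3144.2200 N
  Ry@0 = -1683.0419 N
  Ry@4 = +1725.1319 N

2562.899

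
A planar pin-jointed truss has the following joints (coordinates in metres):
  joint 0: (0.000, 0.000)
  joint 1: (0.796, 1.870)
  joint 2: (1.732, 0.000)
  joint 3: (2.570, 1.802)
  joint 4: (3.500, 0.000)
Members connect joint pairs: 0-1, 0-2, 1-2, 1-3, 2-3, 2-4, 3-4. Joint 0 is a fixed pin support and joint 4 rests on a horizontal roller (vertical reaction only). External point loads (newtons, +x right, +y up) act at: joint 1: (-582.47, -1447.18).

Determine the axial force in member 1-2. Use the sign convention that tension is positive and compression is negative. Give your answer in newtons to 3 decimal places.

N=5 nodes, M=7 members, R=3 reactions → 2N=10, M+R=10
member 0 (0-1): L=2.0324, (cx,cy)=(0.3917,0.9201)
member 1 (0-2): L=1.7320, (cx,cy)=(1.0000,0.0000)
member 2 (1-2): L=2.0912, (cx,cy)=(0.4476,-0.8942)
member 3 (1-3): L=1.7753, (cx,cy)=(0.9993,-0.0383)
member 4 (2-3): L=1.9873, (cx,cy)=(0.4217,0.9067)
member 5 (2-4): L=1.7680, (cx,cy)=(1.0000,0.0000)
member 6 (3-4): L=2.0278, (cx,cy)=(0.4586,-0.8886)
solve A·x = −loads:
  F[0-1] = -1553.3537 N (compression)
  F[0-2] = +25.9189 N (tension)
  F[1-2] = -19.3040 N (compression)
  F[1-3] = -17.2912 N (compression)
  F[2-3] = +19.0377 N (tension)
  F[2-4] = +9.2508 N (tension)
  F[3-4] = -20.1711 N (compression)
  Rx@0 = +582.4700 N
  Ry@0 = +1429.2553 N
  Ry@4 = +17.9247 N

-19.304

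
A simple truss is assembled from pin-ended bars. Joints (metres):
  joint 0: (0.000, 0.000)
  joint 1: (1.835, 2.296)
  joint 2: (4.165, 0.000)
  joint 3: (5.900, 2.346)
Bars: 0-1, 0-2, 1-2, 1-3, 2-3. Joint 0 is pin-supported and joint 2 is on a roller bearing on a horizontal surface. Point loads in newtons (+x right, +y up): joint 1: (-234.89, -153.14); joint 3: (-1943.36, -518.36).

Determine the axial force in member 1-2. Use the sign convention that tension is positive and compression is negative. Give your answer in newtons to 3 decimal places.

1312.665

N=4 nodes, M=5 members, R=3 reactions → 2N=8, M+R=8
member 0 (0-1): L=2.9392, (cx,cy)=(0.6243,0.7812)
member 1 (0-2): L=4.1650, (cx,cy)=(1.0000,0.0000)
member 2 (1-2): L=3.2712, (cx,cy)=(0.7123,-0.7019)
member 3 (1-3): L=4.0653, (cx,cy)=(0.9999,0.0123)
member 4 (2-3): L=2.9179, (cx,cy)=(0.5946,0.8040)
solve A·x = −loads:
  F[0-1] = -1400.2779 N (compression)
  F[0-2] = -1304.0263 N (compression)
  F[1-2] = +1312.6646 N (tension)
  F[1-3] = -1574.4435 N (compression)
  F[2-3] = -620.6318 N (compression)
  Rx@0 = +2178.2500 N
  Ry@0 = +1093.8515 N
  Ry@2 = -422.3515 N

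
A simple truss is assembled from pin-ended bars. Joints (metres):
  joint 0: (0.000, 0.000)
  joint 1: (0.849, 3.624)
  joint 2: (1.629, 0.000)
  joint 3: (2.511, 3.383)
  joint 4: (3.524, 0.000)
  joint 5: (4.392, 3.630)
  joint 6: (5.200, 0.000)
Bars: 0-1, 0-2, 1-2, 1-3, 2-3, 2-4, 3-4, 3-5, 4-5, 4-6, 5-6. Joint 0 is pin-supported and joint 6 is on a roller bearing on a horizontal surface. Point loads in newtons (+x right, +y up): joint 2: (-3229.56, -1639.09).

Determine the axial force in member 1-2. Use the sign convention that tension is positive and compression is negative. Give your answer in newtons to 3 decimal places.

1228.856

N=7 nodes, M=11 members, R=3 reactions → 2N=14, M+R=14
member 0 (0-1): L=3.7221, (cx,cy)=(0.2281,0.9736)
member 1 (0-2): L=1.6290, (cx,cy)=(1.0000,0.0000)
member 2 (1-2): L=3.7070, (cx,cy)=(0.2104,-0.9776)
member 3 (1-3): L=1.6794, (cx,cy)=(0.9896,-0.1435)
member 4 (2-3): L=3.4961, (cx,cy)=(0.2523,0.9677)
member 5 (2-4): L=1.8950, (cx,cy)=(1.0000,0.0000)
member 6 (3-4): L=3.5314, (cx,cy)=(0.2869,-0.9580)
member 7 (3-5): L=1.8971, (cx,cy)=(0.9915,0.1302)
member 8 (4-5): L=3.7323, (cx,cy)=(0.2326,0.9726)
member 9 (4-6): L=1.6760, (cx,cy)=(1.0000,0.0000)
member 10 (5-6): L=3.7188, (cx,cy)=(0.2173,-0.9761)
solve A·x = −loads:
  F[0-1] = -1156.0896 N (compression)
  F[0-2] = -2965.8608 N (compression)
  F[1-2] = +1228.8564 N (tension)
  F[1-3] = -527.7291 N (compression)
  F[2-3] = +452.3773 N (tension)
  F[2-4] = +408.1402 N (tension)
  F[3-4] = -569.5528 N (compression)
  F[3-5] = -246.8628 N (compression)
  F[4-5] = +560.9986 N (tension)
  F[4-6] = +114.2945 N (tension)
  F[5-6] = -526.0431 N (compression)
  Rx@0 = +3229.5600 N
  Ry@0 = +1125.6135 N
  Ry@6 = +513.4765 N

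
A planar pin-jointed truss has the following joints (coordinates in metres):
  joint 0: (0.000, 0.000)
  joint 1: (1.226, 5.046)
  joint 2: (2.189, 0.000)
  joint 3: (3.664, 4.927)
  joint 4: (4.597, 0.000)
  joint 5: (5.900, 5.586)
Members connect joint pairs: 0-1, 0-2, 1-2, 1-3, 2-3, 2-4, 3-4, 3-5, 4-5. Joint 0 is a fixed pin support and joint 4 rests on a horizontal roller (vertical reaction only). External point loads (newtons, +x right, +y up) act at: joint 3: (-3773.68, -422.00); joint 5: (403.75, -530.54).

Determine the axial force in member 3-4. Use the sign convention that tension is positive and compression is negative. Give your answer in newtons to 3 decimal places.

N=6 nodes, M=9 members, R=3 reactions → 2N=12, M+R=12
member 0 (0-1): L=5.1928, (cx,cy)=(0.2361,0.9717)
member 1 (0-2): L=2.1890, (cx,cy)=(1.0000,0.0000)
member 2 (1-2): L=5.1371, (cx,cy)=(0.1875,-0.9823)
member 3 (1-3): L=2.4409, (cx,cy)=(0.9988,-0.0488)
member 4 (2-3): L=5.1430, (cx,cy)=(0.2868,0.9580)
member 5 (2-4): L=2.4080, (cx,cy)=(1.0000,0.0000)
member 6 (3-4): L=5.0146, (cx,cy)=(0.1861,-0.9825)
member 7 (3-5): L=2.3311, (cx,cy)=(0.9592,0.2827)
member 8 (4-5): L=5.7360, (cx,cy)=(0.2272,0.9739)
solve A·x = −loads:
  F[0-1] = -3590.7448 N (compression)
  F[0-2] = -2522.1694 N (compression)
  F[1-2] = +3628.1300 N (tension)
  F[1-3] = -1529.7124 N (compression)
  F[2-3] = -3720.0839 N (compression)
  F[2-4] = -775.1357 N (compression)
  F[3-4] = +3291.6546 N (tension)
  F[3-5] = +590.5355 N (tension)
  F[4-5] = -716.2087 N (compression)
  Rx@0 = +3369.9300 N
  Ry@0 = +3489.2335 N
  Ry@4 = -2536.6935 N

3291.655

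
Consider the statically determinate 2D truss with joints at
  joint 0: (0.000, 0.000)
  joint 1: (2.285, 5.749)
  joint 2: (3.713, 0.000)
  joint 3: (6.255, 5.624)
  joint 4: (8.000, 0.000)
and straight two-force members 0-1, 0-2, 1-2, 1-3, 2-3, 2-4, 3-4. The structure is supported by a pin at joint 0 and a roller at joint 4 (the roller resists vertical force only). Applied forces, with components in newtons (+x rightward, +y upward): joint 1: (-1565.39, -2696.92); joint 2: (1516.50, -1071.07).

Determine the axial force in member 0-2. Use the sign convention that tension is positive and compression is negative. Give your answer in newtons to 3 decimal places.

1392.103

N=5 nodes, M=7 members, R=3 reactions → 2N=10, M+R=10
member 0 (0-1): L=6.1865, (cx,cy)=(0.3694,0.9293)
member 1 (0-2): L=3.7130, (cx,cy)=(1.0000,0.0000)
member 2 (1-2): L=5.9237, (cx,cy)=(0.2411,-0.9705)
member 3 (1-3): L=3.9720, (cx,cy)=(0.9995,-0.0315)
member 4 (2-3): L=6.1718, (cx,cy)=(0.4119,0.9112)
member 5 (2-4): L=4.2870, (cx,cy)=(1.0000,0.0000)
member 6 (3-4): L=5.8885, (cx,cy)=(0.2963,-0.9551)
solve A·x = −loads:
  F[0-1] = -3901.3732 N (compression)
  F[0-2] = +1392.1029 N (tension)
  F[1-2] = +960.2717 N (tension)
  F[1-3] = -107.1445 N (compression)
  F[2-3] = +152.6685 N (tension)
  F[2-4] = +44.2113 N (tension)
  F[3-4] = -149.1911 N (compression)
  Rx@0 = +48.8900 N
  Ry@0 = +3625.5002 N
  Ry@4 = +142.4898 N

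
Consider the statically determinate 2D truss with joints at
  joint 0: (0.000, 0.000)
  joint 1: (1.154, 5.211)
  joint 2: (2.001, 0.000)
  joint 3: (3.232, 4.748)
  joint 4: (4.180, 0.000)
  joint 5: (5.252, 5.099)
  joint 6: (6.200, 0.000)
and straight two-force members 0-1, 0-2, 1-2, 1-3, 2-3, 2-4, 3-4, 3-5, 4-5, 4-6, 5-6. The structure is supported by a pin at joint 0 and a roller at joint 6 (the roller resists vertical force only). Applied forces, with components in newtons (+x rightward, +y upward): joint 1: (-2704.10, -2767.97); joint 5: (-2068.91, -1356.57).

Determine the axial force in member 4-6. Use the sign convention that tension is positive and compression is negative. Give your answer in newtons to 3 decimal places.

N=7 nodes, M=11 members, R=3 reactions → 2N=14, M+R=14
member 0 (0-1): L=5.3372, (cx,cy)=(0.2162,0.9763)
member 1 (0-2): L=2.0010, (cx,cy)=(1.0000,0.0000)
member 2 (1-2): L=5.2794, (cx,cy)=(0.1604,-0.9870)
member 3 (1-3): L=2.1290, (cx,cy)=(0.9761,-0.2175)
member 4 (2-3): L=4.9050, (cx,cy)=(0.2510,0.9680)
member 5 (2-4): L=2.1790, (cx,cy)=(1.0000,0.0000)
member 6 (3-4): L=4.8417, (cx,cy)=(0.1958,-0.9806)
member 7 (3-5): L=2.0503, (cx,cy)=(0.9852,0.1712)
member 8 (4-5): L=5.2105, (cx,cy)=(0.2057,0.9786)
member 9 (4-6): L=2.0200, (cx,cy)=(1.0000,0.0000)
member 10 (5-6): L=5.1864, (cx,cy)=(0.1828,-0.9832)
solve A·x = −loads:
  F[0-1] = -6590.3498 N (compression)
  F[0-2] = -3348.0695 N (compression)
  F[1-2] = +3554.5878 N (tension)
  F[1-3] = +726.2610 N (tension)
  F[2-3] = -3624.5464 N (compression)
  F[2-4] = -1868.1386 N (compression)
  F[3-4] = +3579.1087 N (tension)
  F[3-5] = -915.0644 N (compression)
  F[4-5] = -3586.5602 N (compression)
  F[4-6] = -429.4573 N (compression)
  F[5-6] = +2349.5014 N (tension)
  Rx@0 = +4773.0100 N
  Ry@0 = +6434.4584 N
  Ry@6 = -2309.9184 N

-429.457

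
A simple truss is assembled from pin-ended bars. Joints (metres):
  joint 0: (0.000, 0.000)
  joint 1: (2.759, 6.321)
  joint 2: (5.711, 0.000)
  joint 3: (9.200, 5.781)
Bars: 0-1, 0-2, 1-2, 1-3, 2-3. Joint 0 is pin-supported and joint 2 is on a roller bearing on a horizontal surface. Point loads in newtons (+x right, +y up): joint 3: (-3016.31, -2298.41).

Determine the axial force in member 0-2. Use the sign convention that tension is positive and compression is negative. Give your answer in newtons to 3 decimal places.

N=4 nodes, M=5 members, R=3 reactions → 2N=8, M+R=8
member 0 (0-1): L=6.8969, (cx,cy)=(0.4000,0.9165)
member 1 (0-2): L=5.7110, (cx,cy)=(1.0000,0.0000)
member 2 (1-2): L=6.9763, (cx,cy)=(0.4231,-0.9061)
member 3 (1-3): L=6.4636, (cx,cy)=(0.9965,-0.0835)
member 4 (2-3): L=6.7523, (cx,cy)=(0.5167,0.8562)
solve A·x = −loads:
  F[0-1] = -1799.3698 N (compression)
  F[0-2] = -2296.4987 N (compression)
  F[1-2] = +1963.5832 N (tension)
  F[1-3] = -1556.1308 N (compression)
  F[2-3] = -2836.4146 N (compression)
  Rx@0 = +3016.3100 N
  Ry@0 = +1649.1220 N
  Ry@2 = +649.2880 N

-2296.499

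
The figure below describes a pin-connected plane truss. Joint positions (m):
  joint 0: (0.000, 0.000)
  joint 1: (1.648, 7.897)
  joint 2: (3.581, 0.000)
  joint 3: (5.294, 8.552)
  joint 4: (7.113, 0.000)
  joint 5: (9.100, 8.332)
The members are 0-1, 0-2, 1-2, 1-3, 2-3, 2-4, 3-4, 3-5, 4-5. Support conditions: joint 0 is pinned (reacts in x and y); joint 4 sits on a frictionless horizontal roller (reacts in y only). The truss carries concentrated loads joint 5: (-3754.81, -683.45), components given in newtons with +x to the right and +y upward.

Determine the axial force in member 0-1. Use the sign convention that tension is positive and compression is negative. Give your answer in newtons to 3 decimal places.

-4298.015

N=6 nodes, M=9 members, R=3 reactions → 2N=12, M+R=12
member 0 (0-1): L=8.0671, (cx,cy)=(0.2043,0.9789)
member 1 (0-2): L=3.5810, (cx,cy)=(1.0000,0.0000)
member 2 (1-2): L=8.1301, (cx,cy)=(0.2378,-0.9713)
member 3 (1-3): L=3.7044, (cx,cy)=(0.9842,0.1768)
member 4 (2-3): L=8.7219, (cx,cy)=(0.1964,0.9805)
member 5 (2-4): L=3.5320, (cx,cy)=(1.0000,0.0000)
member 6 (3-4): L=8.7433, (cx,cy)=(0.2080,-0.9781)
member 7 (3-5): L=3.8124, (cx,cy)=(0.9983,-0.0577)
member 8 (4-5): L=8.5657, (cx,cy)=(0.2320,0.9727)
solve A·x = −loads:
  F[0-1] = -4298.0152 N (compression)
  F[0-2] = -2876.7861 N (compression)
  F[1-2] = +3993.5798 N (tension)
  F[1-3] = -1856.7835 N (compression)
  F[2-3] = -3956.1142 N (compression)
  F[2-4] = -1150.2911 N (compression)
  F[3-4] = +4510.8732 N (tension)
  F[3-5] = -3548.8966 N (compression)
  F[4-5] = -913.1555 N (compression)
  Rx@0 = +3754.8100 N
  Ry@0 = +4207.3755 N
  Ry@4 = -3523.9255 N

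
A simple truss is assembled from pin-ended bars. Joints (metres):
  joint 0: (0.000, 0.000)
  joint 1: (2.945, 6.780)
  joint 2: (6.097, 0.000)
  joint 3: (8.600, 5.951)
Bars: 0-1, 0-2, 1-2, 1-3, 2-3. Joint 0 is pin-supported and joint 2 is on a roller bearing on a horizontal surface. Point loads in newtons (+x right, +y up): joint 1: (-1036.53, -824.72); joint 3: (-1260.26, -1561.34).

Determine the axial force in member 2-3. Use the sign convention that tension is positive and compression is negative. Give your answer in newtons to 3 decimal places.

-1784.236

N=4 nodes, M=5 members, R=3 reactions → 2N=8, M+R=8
member 0 (0-1): L=7.3920, (cx,cy)=(0.3984,0.9172)
member 1 (0-2): L=6.0970, (cx,cy)=(1.0000,0.0000)
member 2 (1-2): L=7.4769, (cx,cy)=(0.4216,-0.9068)
member 3 (1-3): L=5.7154, (cx,cy)=(0.9894,-0.1450)
member 4 (2-3): L=6.4560, (cx,cy)=(0.3877,0.9218)
solve A·x = −loads:
  F[0-1] = -2363.8099 N (compression)
  F[0-2] = -1355.0374 N (compression)
  F[1-2] = +1573.3728 N (tension)
  F[1-3] = -574.5810 N (compression)
  F[2-3] = -1784.2363 N (compression)
  Rx@0 = +2296.7900 N
  Ry@0 = +2168.1096 N
  Ry@2 = +217.9504 N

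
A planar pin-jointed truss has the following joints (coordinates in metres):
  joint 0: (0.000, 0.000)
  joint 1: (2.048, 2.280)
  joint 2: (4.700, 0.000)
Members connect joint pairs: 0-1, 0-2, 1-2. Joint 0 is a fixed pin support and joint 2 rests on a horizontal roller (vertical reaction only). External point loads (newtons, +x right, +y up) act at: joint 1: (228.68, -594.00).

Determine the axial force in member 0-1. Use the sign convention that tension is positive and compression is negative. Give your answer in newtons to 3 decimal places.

N=3 nodes, M=3 members, R=3 reactions → 2N=6, M+R=6
member 0 (0-1): L=3.0648, (cx,cy)=(0.6682,0.7439)
member 1 (0-2): L=4.7000, (cx,cy)=(1.0000,0.0000)
member 2 (1-2): L=3.4974, (cx,cy)=(0.7583,-0.6519)
solve A·x = −loads:
  F[0-1] = -301.4123 N (compression)
  F[0-2] = +430.0968 N (tension)
  F[1-2] = -567.1953 N (compression)
  Rx@0 = -228.6800 N
  Ry@0 = +224.2335 N
  Ry@2 = +369.7665 N

-301.412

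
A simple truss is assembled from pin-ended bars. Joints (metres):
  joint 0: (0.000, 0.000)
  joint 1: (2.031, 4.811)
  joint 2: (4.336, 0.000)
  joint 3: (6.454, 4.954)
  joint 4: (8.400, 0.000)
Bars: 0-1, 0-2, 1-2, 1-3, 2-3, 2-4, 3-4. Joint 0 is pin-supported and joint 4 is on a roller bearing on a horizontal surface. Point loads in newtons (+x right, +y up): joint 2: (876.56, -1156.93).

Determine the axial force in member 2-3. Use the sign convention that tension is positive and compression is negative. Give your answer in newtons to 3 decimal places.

666.954

N=5 nodes, M=7 members, R=3 reactions → 2N=10, M+R=10
member 0 (0-1): L=5.2221, (cx,cy)=(0.3889,0.9213)
member 1 (0-2): L=4.3360, (cx,cy)=(1.0000,0.0000)
member 2 (1-2): L=5.3347, (cx,cy)=(0.4321,-0.9018)
member 3 (1-3): L=4.4253, (cx,cy)=(0.9995,0.0323)
member 4 (2-3): L=5.3878, (cx,cy)=(0.3931,0.9195)
member 5 (2-4): L=4.0640, (cx,cy)=(1.0000,0.0000)
member 6 (3-4): L=5.3225, (cx,cy)=(0.3656,-0.9308)
solve A·x = −loads:
  F[0-1] = -607.5669 N (compression)
  F[0-2] = +1112.8558 N (tension)
  F[1-2] = +602.8509 N (tension)
  F[1-3] = -497.0345 N (compression)
  F[2-3] = +666.9537 N (tension)
  F[2-4] = +234.5870 N (tension)
  F[3-4] = -641.6186 N (compression)
  Rx@0 = -876.5600 N
  Ry@0 = +559.7338 N
  Ry@4 = +597.1962 N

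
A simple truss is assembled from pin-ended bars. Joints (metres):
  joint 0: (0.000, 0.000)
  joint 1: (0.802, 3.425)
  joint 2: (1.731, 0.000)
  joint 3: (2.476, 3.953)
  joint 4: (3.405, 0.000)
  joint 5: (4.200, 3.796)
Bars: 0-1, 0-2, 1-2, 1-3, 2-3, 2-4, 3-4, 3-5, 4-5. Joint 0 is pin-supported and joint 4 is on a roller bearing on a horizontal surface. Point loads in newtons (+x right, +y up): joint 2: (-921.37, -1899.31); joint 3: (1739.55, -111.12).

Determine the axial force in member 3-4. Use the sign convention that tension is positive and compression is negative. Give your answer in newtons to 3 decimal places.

-3149.394

N=6 nodes, M=9 members, R=3 reactions → 2N=12, M+R=12
member 0 (0-1): L=3.5176, (cx,cy)=(0.2280,0.9737)
member 1 (0-2): L=1.7310, (cx,cy)=(1.0000,0.0000)
member 2 (1-2): L=3.5488, (cx,cy)=(0.2618,-0.9651)
member 3 (1-3): L=1.7553, (cx,cy)=(0.9537,0.3008)
member 4 (2-3): L=4.0226, (cx,cy)=(0.1852,0.9827)
member 5 (2-4): L=1.6740, (cx,cy)=(1.0000,0.0000)
member 6 (3-4): L=4.0607, (cx,cy)=(0.2288,-0.9735)
member 7 (3-5): L=1.7311, (cx,cy)=(0.9959,-0.0907)
member 8 (4-5): L=3.8784, (cx,cy)=(0.2050,0.9788)
solve A·x = −loads:
  F[0-1] = +1083.9871 N (tension)
  F[0-2] = +571.0381 N (tension)
  F[1-2] = -932.9863 N (compression)
  F[1-3] = +515.2439 N (tension)
  F[2-3] = +2849.0486 N (tension)
  F[2-4] = +720.5138 N (tension)
  F[3-4] = -3149.3945 N (compression)
  F[3-5] = +0.0000 N (tension)
  F[4-5] = -0.0000 N (compression)
  Rx@0 = -818.1800 N
  Ry@0 = -1055.4378 N
  Ry@4 = +3065.8678 N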